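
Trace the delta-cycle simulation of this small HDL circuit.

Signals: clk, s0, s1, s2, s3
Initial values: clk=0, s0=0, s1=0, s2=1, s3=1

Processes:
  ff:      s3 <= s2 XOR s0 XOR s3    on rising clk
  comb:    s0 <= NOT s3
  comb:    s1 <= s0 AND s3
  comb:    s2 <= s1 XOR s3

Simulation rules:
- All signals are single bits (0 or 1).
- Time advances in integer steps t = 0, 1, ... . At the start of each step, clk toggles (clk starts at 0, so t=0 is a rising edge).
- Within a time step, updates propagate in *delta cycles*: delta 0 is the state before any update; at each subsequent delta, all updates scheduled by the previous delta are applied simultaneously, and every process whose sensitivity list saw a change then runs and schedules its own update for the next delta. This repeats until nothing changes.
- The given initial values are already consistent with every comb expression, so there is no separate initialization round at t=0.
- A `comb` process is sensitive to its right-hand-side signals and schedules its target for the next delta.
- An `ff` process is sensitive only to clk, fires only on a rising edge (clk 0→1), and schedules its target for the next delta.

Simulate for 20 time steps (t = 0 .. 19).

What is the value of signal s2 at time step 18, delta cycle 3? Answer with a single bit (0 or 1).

1

t0.Δ0 s3=1 s2=1 clk=0 s0=0 s1=0
t0.Δ1 s3=1 s2=1 clk=1 s0=0 s1=0
t0.Δ2 s3=0 s2=1 clk=1 s0=0 s1=0
t0.Δ3 s3=0 s2=0 clk=1 s0=1 s1=0
t1.Δ0 s3=0 s2=0 clk=1 s0=1 s1=0
t1.Δ1 s3=0 s2=0 clk=0 s0=1 s1=0
t2.Δ0 s3=0 s2=0 clk=0 s0=1 s1=0
t2.Δ1 s3=0 s2=0 clk=1 s0=1 s1=0
t2.Δ2 s3=1 s2=0 clk=1 s0=1 s1=0
t2.Δ3 s3=1 s2=1 clk=1 s0=0 s1=1
t2.Δ4 s3=1 s2=0 clk=1 s0=0 s1=0
t2.Δ5 s3=1 s2=1 clk=1 s0=0 s1=0
t3.Δ0 s3=1 s2=1 clk=1 s0=0 s1=0
t3.Δ1 s3=1 s2=1 clk=0 s0=0 s1=0
t4.Δ0 s3=1 s2=1 clk=0 s0=0 s1=0
t4.Δ1 s3=1 s2=1 clk=1 s0=0 s1=0
t4.Δ2 s3=0 s2=1 clk=1 s0=0 s1=0
t4.Δ3 s3=0 s2=0 clk=1 s0=1 s1=0
t5.Δ0 s3=0 s2=0 clk=1 s0=1 s1=0
t5.Δ1 s3=0 s2=0 clk=0 s0=1 s1=0
t6.Δ0 s3=0 s2=0 clk=0 s0=1 s1=0
t6.Δ1 s3=0 s2=0 clk=1 s0=1 s1=0
t6.Δ2 s3=1 s2=0 clk=1 s0=1 s1=0
t6.Δ3 s3=1 s2=1 clk=1 s0=0 s1=1
t6.Δ4 s3=1 s2=0 clk=1 s0=0 s1=0
t6.Δ5 s3=1 s2=1 clk=1 s0=0 s1=0
t7.Δ0 s3=1 s2=1 clk=1 s0=0 s1=0
t7.Δ1 s3=1 s2=1 clk=0 s0=0 s1=0
t8.Δ0 s3=1 s2=1 clk=0 s0=0 s1=0
t8.Δ1 s3=1 s2=1 clk=1 s0=0 s1=0
t8.Δ2 s3=0 s2=1 clk=1 s0=0 s1=0
t8.Δ3 s3=0 s2=0 clk=1 s0=1 s1=0
t9.Δ0 s3=0 s2=0 clk=1 s0=1 s1=0
t9.Δ1 s3=0 s2=0 clk=0 s0=1 s1=0
t10.Δ0 s3=0 s2=0 clk=0 s0=1 s1=0
t10.Δ1 s3=0 s2=0 clk=1 s0=1 s1=0
t10.Δ2 s3=1 s2=0 clk=1 s0=1 s1=0
t10.Δ3 s3=1 s2=1 clk=1 s0=0 s1=1
t10.Δ4 s3=1 s2=0 clk=1 s0=0 s1=0
t10.Δ5 s3=1 s2=1 clk=1 s0=0 s1=0
t11.Δ0 s3=1 s2=1 clk=1 s0=0 s1=0
t11.Δ1 s3=1 s2=1 clk=0 s0=0 s1=0
t12.Δ0 s3=1 s2=1 clk=0 s0=0 s1=0
t12.Δ1 s3=1 s2=1 clk=1 s0=0 s1=0
t12.Δ2 s3=0 s2=1 clk=1 s0=0 s1=0
t12.Δ3 s3=0 s2=0 clk=1 s0=1 s1=0
t13.Δ0 s3=0 s2=0 clk=1 s0=1 s1=0
t13.Δ1 s3=0 s2=0 clk=0 s0=1 s1=0
t14.Δ0 s3=0 s2=0 clk=0 s0=1 s1=0
t14.Δ1 s3=0 s2=0 clk=1 s0=1 s1=0
t14.Δ2 s3=1 s2=0 clk=1 s0=1 s1=0
t14.Δ3 s3=1 s2=1 clk=1 s0=0 s1=1
t14.Δ4 s3=1 s2=0 clk=1 s0=0 s1=0
t14.Δ5 s3=1 s2=1 clk=1 s0=0 s1=0
t15.Δ0 s3=1 s2=1 clk=1 s0=0 s1=0
t15.Δ1 s3=1 s2=1 clk=0 s0=0 s1=0
t16.Δ0 s3=1 s2=1 clk=0 s0=0 s1=0
t16.Δ1 s3=1 s2=1 clk=1 s0=0 s1=0
t16.Δ2 s3=0 s2=1 clk=1 s0=0 s1=0
t16.Δ3 s3=0 s2=0 clk=1 s0=1 s1=0
t17.Δ0 s3=0 s2=0 clk=1 s0=1 s1=0
t17.Δ1 s3=0 s2=0 clk=0 s0=1 s1=0
t18.Δ0 s3=0 s2=0 clk=0 s0=1 s1=0
t18.Δ1 s3=0 s2=0 clk=1 s0=1 s1=0
t18.Δ2 s3=1 s2=0 clk=1 s0=1 s1=0
t18.Δ3 s3=1 s2=1 clk=1 s0=0 s1=1
t18.Δ4 s3=1 s2=0 clk=1 s0=0 s1=0
t18.Δ5 s3=1 s2=1 clk=1 s0=0 s1=0
t19.Δ0 s3=1 s2=1 clk=1 s0=0 s1=0
t19.Δ1 s3=1 s2=1 clk=0 s0=0 s1=0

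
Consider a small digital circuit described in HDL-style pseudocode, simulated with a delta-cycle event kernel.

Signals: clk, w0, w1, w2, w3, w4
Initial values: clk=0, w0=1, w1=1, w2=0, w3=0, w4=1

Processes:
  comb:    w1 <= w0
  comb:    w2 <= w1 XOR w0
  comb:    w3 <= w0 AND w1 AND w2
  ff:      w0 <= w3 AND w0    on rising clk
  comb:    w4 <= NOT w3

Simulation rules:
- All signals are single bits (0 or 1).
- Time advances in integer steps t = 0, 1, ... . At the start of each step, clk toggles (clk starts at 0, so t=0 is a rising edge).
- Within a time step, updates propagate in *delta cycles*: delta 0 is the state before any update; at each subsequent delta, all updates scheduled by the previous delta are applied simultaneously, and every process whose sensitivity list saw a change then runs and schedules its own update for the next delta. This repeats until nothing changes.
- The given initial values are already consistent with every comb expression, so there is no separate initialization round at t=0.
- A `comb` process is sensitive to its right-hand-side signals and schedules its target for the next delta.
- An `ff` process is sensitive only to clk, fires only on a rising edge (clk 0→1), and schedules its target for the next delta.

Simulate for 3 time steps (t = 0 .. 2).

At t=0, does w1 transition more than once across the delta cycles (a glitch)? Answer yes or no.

no

[bits: clk,w2,w1,w0,w4,w3]
t=0: Δ0=001110 Δ1=101110 Δ2=101010 Δ3=110010 Δ4=100010 | 4Δ
t=1: Δ0=100010 Δ1=000010 | 1Δ
t=2: Δ0=000010 Δ1=100010 | 1Δ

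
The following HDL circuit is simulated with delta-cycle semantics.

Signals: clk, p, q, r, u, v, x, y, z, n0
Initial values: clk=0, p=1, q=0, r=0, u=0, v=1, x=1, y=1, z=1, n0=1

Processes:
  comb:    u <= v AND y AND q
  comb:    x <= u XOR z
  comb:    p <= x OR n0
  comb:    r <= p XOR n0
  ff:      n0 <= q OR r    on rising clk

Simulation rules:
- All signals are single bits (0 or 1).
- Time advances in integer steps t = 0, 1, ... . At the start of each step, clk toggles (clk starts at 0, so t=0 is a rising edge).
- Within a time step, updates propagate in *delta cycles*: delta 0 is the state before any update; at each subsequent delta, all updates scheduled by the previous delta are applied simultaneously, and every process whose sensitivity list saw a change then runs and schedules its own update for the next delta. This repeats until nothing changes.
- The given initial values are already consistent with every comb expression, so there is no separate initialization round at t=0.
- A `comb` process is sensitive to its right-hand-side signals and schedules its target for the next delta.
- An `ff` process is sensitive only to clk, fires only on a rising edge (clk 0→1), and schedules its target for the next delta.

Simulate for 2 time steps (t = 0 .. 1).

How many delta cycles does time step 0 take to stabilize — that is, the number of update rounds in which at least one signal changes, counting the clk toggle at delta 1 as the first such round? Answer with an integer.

t0.Δ0 z=1 x=1 p=1 clk=0 n0=1 q=0 u=0 y=1 r=0 v=1
t0.Δ1 z=1 x=1 p=1 clk=1 n0=1 q=0 u=0 y=1 r=0 v=1
t0.Δ2 z=1 x=1 p=1 clk=1 n0=0 q=0 u=0 y=1 r=0 v=1
t0.Δ3 z=1 x=1 p=1 clk=1 n0=0 q=0 u=0 y=1 r=1 v=1
t1.Δ0 z=1 x=1 p=1 clk=1 n0=0 q=0 u=0 y=1 r=1 v=1
t1.Δ1 z=1 x=1 p=1 clk=0 n0=0 q=0 u=0 y=1 r=1 v=1

3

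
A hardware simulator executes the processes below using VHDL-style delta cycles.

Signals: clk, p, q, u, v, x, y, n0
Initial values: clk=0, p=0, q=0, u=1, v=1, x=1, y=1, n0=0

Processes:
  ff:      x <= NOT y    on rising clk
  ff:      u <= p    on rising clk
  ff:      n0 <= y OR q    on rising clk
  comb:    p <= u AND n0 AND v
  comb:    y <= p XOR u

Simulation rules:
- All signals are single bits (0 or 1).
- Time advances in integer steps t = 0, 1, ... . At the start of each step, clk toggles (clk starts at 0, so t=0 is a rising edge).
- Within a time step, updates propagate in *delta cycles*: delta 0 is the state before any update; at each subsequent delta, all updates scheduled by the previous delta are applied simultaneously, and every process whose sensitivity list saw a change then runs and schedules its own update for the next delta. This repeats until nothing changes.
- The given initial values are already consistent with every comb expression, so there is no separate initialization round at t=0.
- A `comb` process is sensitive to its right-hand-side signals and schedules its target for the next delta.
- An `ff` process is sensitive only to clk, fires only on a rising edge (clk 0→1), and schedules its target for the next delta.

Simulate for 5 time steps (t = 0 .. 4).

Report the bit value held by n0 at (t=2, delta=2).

0

t0.Δ0 q=0 x=1 clk=0 p=0 y=1 v=1 n0=0 u=1
t0.Δ1 q=0 x=1 clk=1 p=0 y=1 v=1 n0=0 u=1
t0.Δ2 q=0 x=0 clk=1 p=0 y=1 v=1 n0=1 u=0
t0.Δ3 q=0 x=0 clk=1 p=0 y=0 v=1 n0=1 u=0
t1.Δ0 q=0 x=0 clk=1 p=0 y=0 v=1 n0=1 u=0
t1.Δ1 q=0 x=0 clk=0 p=0 y=0 v=1 n0=1 u=0
t2.Δ0 q=0 x=0 clk=0 p=0 y=0 v=1 n0=1 u=0
t2.Δ1 q=0 x=0 clk=1 p=0 y=0 v=1 n0=1 u=0
t2.Δ2 q=0 x=1 clk=1 p=0 y=0 v=1 n0=0 u=0
t3.Δ0 q=0 x=1 clk=1 p=0 y=0 v=1 n0=0 u=0
t3.Δ1 q=0 x=1 clk=0 p=0 y=0 v=1 n0=0 u=0
t4.Δ0 q=0 x=1 clk=0 p=0 y=0 v=1 n0=0 u=0
t4.Δ1 q=0 x=1 clk=1 p=0 y=0 v=1 n0=0 u=0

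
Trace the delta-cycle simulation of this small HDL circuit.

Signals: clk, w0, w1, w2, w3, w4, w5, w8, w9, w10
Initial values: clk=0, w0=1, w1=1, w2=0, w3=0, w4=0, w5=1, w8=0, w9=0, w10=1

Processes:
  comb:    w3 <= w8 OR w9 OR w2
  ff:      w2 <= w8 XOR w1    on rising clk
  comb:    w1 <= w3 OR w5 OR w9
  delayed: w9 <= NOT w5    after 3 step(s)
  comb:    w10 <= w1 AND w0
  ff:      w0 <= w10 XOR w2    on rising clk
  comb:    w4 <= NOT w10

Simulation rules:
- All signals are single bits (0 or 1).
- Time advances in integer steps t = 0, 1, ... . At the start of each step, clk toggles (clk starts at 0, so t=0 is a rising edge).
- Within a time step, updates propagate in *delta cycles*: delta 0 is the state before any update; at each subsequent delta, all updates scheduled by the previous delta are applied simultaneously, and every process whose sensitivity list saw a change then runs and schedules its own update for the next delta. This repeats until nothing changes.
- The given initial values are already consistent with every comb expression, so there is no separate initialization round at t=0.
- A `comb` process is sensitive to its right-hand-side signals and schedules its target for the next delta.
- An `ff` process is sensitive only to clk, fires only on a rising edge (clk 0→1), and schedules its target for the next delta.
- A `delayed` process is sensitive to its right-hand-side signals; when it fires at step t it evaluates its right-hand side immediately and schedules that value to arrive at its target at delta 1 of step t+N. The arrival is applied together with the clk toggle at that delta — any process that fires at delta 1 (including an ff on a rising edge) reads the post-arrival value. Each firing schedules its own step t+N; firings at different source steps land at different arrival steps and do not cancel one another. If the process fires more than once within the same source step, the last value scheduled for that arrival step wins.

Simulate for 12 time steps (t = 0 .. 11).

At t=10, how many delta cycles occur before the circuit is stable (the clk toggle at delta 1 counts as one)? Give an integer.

t0.Δ0 w10=1 w9=0 w5=1 w4=0 clk=0 w3=0 w1=1 w8=0 w2=0 w0=1
t0.Δ1 w10=1 w9=0 w5=1 w4=0 clk=1 w3=0 w1=1 w8=0 w2=0 w0=1
t0.Δ2 w10=1 w9=0 w5=1 w4=0 clk=1 w3=0 w1=1 w8=0 w2=1 w0=1
t0.Δ3 w10=1 w9=0 w5=1 w4=0 clk=1 w3=1 w1=1 w8=0 w2=1 w0=1
t1.Δ0 w10=1 w9=0 w5=1 w4=0 clk=1 w3=1 w1=1 w8=0 w2=1 w0=1
t1.Δ1 w10=1 w9=0 w5=1 w4=0 clk=0 w3=1 w1=1 w8=0 w2=1 w0=1
t2.Δ0 w10=1 w9=0 w5=1 w4=0 clk=0 w3=1 w1=1 w8=0 w2=1 w0=1
t2.Δ1 w10=1 w9=0 w5=1 w4=0 clk=1 w3=1 w1=1 w8=0 w2=1 w0=1
t2.Δ2 w10=1 w9=0 w5=1 w4=0 clk=1 w3=1 w1=1 w8=0 w2=1 w0=0
t2.Δ3 w10=0 w9=0 w5=1 w4=0 clk=1 w3=1 w1=1 w8=0 w2=1 w0=0
t2.Δ4 w10=0 w9=0 w5=1 w4=1 clk=1 w3=1 w1=1 w8=0 w2=1 w0=0
t3.Δ0 w10=0 w9=0 w5=1 w4=1 clk=1 w3=1 w1=1 w8=0 w2=1 w0=0
t3.Δ1 w10=0 w9=0 w5=1 w4=1 clk=0 w3=1 w1=1 w8=0 w2=1 w0=0
t4.Δ0 w10=0 w9=0 w5=1 w4=1 clk=0 w3=1 w1=1 w8=0 w2=1 w0=0
t4.Δ1 w10=0 w9=0 w5=1 w4=1 clk=1 w3=1 w1=1 w8=0 w2=1 w0=0
t4.Δ2 w10=0 w9=0 w5=1 w4=1 clk=1 w3=1 w1=1 w8=0 w2=1 w0=1
t4.Δ3 w10=1 w9=0 w5=1 w4=1 clk=1 w3=1 w1=1 w8=0 w2=1 w0=1
t4.Δ4 w10=1 w9=0 w5=1 w4=0 clk=1 w3=1 w1=1 w8=0 w2=1 w0=1
t5.Δ0 w10=1 w9=0 w5=1 w4=0 clk=1 w3=1 w1=1 w8=0 w2=1 w0=1
t5.Δ1 w10=1 w9=0 w5=1 w4=0 clk=0 w3=1 w1=1 w8=0 w2=1 w0=1
t6.Δ0 w10=1 w9=0 w5=1 w4=0 clk=0 w3=1 w1=1 w8=0 w2=1 w0=1
t6.Δ1 w10=1 w9=0 w5=1 w4=0 clk=1 w3=1 w1=1 w8=0 w2=1 w0=1
t6.Δ2 w10=1 w9=0 w5=1 w4=0 clk=1 w3=1 w1=1 w8=0 w2=1 w0=0
t6.Δ3 w10=0 w9=0 w5=1 w4=0 clk=1 w3=1 w1=1 w8=0 w2=1 w0=0
t6.Δ4 w10=0 w9=0 w5=1 w4=1 clk=1 w3=1 w1=1 w8=0 w2=1 w0=0
t7.Δ0 w10=0 w9=0 w5=1 w4=1 clk=1 w3=1 w1=1 w8=0 w2=1 w0=0
t7.Δ1 w10=0 w9=0 w5=1 w4=1 clk=0 w3=1 w1=1 w8=0 w2=1 w0=0
t8.Δ0 w10=0 w9=0 w5=1 w4=1 clk=0 w3=1 w1=1 w8=0 w2=1 w0=0
t8.Δ1 w10=0 w9=0 w5=1 w4=1 clk=1 w3=1 w1=1 w8=0 w2=1 w0=0
t8.Δ2 w10=0 w9=0 w5=1 w4=1 clk=1 w3=1 w1=1 w8=0 w2=1 w0=1
t8.Δ3 w10=1 w9=0 w5=1 w4=1 clk=1 w3=1 w1=1 w8=0 w2=1 w0=1
t8.Δ4 w10=1 w9=0 w5=1 w4=0 clk=1 w3=1 w1=1 w8=0 w2=1 w0=1
t9.Δ0 w10=1 w9=0 w5=1 w4=0 clk=1 w3=1 w1=1 w8=0 w2=1 w0=1
t9.Δ1 w10=1 w9=0 w5=1 w4=0 clk=0 w3=1 w1=1 w8=0 w2=1 w0=1
t10.Δ0 w10=1 w9=0 w5=1 w4=0 clk=0 w3=1 w1=1 w8=0 w2=1 w0=1
t10.Δ1 w10=1 w9=0 w5=1 w4=0 clk=1 w3=1 w1=1 w8=0 w2=1 w0=1
t10.Δ2 w10=1 w9=0 w5=1 w4=0 clk=1 w3=1 w1=1 w8=0 w2=1 w0=0
t10.Δ3 w10=0 w9=0 w5=1 w4=0 clk=1 w3=1 w1=1 w8=0 w2=1 w0=0
t10.Δ4 w10=0 w9=0 w5=1 w4=1 clk=1 w3=1 w1=1 w8=0 w2=1 w0=0
t11.Δ0 w10=0 w9=0 w5=1 w4=1 clk=1 w3=1 w1=1 w8=0 w2=1 w0=0
t11.Δ1 w10=0 w9=0 w5=1 w4=1 clk=0 w3=1 w1=1 w8=0 w2=1 w0=0

4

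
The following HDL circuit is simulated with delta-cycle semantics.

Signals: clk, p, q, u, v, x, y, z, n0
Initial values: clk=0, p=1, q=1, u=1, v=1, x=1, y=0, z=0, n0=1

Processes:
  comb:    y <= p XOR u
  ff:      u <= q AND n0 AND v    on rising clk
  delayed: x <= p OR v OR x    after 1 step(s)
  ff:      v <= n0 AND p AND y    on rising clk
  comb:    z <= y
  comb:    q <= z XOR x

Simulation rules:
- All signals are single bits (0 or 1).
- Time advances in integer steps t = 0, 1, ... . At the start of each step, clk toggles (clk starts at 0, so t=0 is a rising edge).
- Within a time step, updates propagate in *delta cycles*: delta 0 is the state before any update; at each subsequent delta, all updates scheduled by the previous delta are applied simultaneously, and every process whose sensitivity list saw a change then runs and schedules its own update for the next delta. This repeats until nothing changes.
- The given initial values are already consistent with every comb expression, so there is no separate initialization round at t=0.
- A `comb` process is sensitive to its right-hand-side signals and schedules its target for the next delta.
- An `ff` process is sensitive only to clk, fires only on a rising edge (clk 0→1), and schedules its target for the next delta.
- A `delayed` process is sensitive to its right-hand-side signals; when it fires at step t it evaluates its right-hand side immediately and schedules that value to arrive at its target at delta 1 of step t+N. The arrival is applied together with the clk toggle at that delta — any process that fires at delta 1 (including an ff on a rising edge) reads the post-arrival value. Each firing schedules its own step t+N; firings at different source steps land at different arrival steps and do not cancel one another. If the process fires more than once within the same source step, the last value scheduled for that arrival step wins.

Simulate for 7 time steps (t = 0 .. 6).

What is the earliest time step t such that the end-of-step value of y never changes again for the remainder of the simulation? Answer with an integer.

2

t0.Δ0 q=1 n0=1 z=0 x=1 p=1 y=0 v=1 u=1 clk=0
t0.Δ1 q=1 n0=1 z=0 x=1 p=1 y=0 v=1 u=1 clk=1
t0.Δ2 q=1 n0=1 z=0 x=1 p=1 y=0 v=0 u=1 clk=1
t1.Δ0 q=1 n0=1 z=0 x=1 p=1 y=0 v=0 u=1 clk=1
t1.Δ1 q=1 n0=1 z=0 x=1 p=1 y=0 v=0 u=1 clk=0
t2.Δ0 q=1 n0=1 z=0 x=1 p=1 y=0 v=0 u=1 clk=0
t2.Δ1 q=1 n0=1 z=0 x=1 p=1 y=0 v=0 u=1 clk=1
t2.Δ2 q=1 n0=1 z=0 x=1 p=1 y=0 v=0 u=0 clk=1
t2.Δ3 q=1 n0=1 z=0 x=1 p=1 y=1 v=0 u=0 clk=1
t2.Δ4 q=1 n0=1 z=1 x=1 p=1 y=1 v=0 u=0 clk=1
t2.Δ5 q=0 n0=1 z=1 x=1 p=1 y=1 v=0 u=0 clk=1
t3.Δ0 q=0 n0=1 z=1 x=1 p=1 y=1 v=0 u=0 clk=1
t3.Δ1 q=0 n0=1 z=1 x=1 p=1 y=1 v=0 u=0 clk=0
t4.Δ0 q=0 n0=1 z=1 x=1 p=1 y=1 v=0 u=0 clk=0
t4.Δ1 q=0 n0=1 z=1 x=1 p=1 y=1 v=0 u=0 clk=1
t4.Δ2 q=0 n0=1 z=1 x=1 p=1 y=1 v=1 u=0 clk=1
t5.Δ0 q=0 n0=1 z=1 x=1 p=1 y=1 v=1 u=0 clk=1
t5.Δ1 q=0 n0=1 z=1 x=1 p=1 y=1 v=1 u=0 clk=0
t6.Δ0 q=0 n0=1 z=1 x=1 p=1 y=1 v=1 u=0 clk=0
t6.Δ1 q=0 n0=1 z=1 x=1 p=1 y=1 v=1 u=0 clk=1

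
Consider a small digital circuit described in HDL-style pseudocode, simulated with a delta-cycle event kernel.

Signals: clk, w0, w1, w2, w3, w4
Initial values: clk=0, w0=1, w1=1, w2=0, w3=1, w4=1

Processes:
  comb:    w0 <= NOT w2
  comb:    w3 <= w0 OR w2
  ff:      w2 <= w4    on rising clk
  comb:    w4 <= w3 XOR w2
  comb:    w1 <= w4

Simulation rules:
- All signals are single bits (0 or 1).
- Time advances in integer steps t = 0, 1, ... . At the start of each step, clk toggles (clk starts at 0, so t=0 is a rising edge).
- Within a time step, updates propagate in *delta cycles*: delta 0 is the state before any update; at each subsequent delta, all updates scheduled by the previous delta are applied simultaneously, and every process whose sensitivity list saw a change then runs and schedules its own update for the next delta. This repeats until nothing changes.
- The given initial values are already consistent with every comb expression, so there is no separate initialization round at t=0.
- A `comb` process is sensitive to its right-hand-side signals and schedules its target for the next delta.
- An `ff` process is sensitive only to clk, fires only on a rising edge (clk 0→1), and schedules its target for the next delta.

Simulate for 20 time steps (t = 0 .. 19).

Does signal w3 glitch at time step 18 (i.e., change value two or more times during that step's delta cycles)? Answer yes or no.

t0.Δ0 w0=1 w3=1 clk=0 w1=1 w4=1 w2=0
t0.Δ1 w0=1 w3=1 clk=1 w1=1 w4=1 w2=0
t0.Δ2 w0=1 w3=1 clk=1 w1=1 w4=1 w2=1
t0.Δ3 w0=0 w3=1 clk=1 w1=1 w4=0 w2=1
t0.Δ4 w0=0 w3=1 clk=1 w1=0 w4=0 w2=1
t1.Δ0 w0=0 w3=1 clk=1 w1=0 w4=0 w2=1
t1.Δ1 w0=0 w3=1 clk=0 w1=0 w4=0 w2=1
t2.Δ0 w0=0 w3=1 clk=0 w1=0 w4=0 w2=1
t2.Δ1 w0=0 w3=1 clk=1 w1=0 w4=0 w2=1
t2.Δ2 w0=0 w3=1 clk=1 w1=0 w4=0 w2=0
t2.Δ3 w0=1 w3=0 clk=1 w1=0 w4=1 w2=0
t2.Δ4 w0=1 w3=1 clk=1 w1=1 w4=0 w2=0
t2.Δ5 w0=1 w3=1 clk=1 w1=0 w4=1 w2=0
t2.Δ6 w0=1 w3=1 clk=1 w1=1 w4=1 w2=0
t3.Δ0 w0=1 w3=1 clk=1 w1=1 w4=1 w2=0
t3.Δ1 w0=1 w3=1 clk=0 w1=1 w4=1 w2=0
t4.Δ0 w0=1 w3=1 clk=0 w1=1 w4=1 w2=0
t4.Δ1 w0=1 w3=1 clk=1 w1=1 w4=1 w2=0
t4.Δ2 w0=1 w3=1 clk=1 w1=1 w4=1 w2=1
t4.Δ3 w0=0 w3=1 clk=1 w1=1 w4=0 w2=1
t4.Δ4 w0=0 w3=1 clk=1 w1=0 w4=0 w2=1
t5.Δ0 w0=0 w3=1 clk=1 w1=0 w4=0 w2=1
t5.Δ1 w0=0 w3=1 clk=0 w1=0 w4=0 w2=1
t6.Δ0 w0=0 w3=1 clk=0 w1=0 w4=0 w2=1
t6.Δ1 w0=0 w3=1 clk=1 w1=0 w4=0 w2=1
t6.Δ2 w0=0 w3=1 clk=1 w1=0 w4=0 w2=0
t6.Δ3 w0=1 w3=0 clk=1 w1=0 w4=1 w2=0
t6.Δ4 w0=1 w3=1 clk=1 w1=1 w4=0 w2=0
t6.Δ5 w0=1 w3=1 clk=1 w1=0 w4=1 w2=0
t6.Δ6 w0=1 w3=1 clk=1 w1=1 w4=1 w2=0
t7.Δ0 w0=1 w3=1 clk=1 w1=1 w4=1 w2=0
t7.Δ1 w0=1 w3=1 clk=0 w1=1 w4=1 w2=0
t8.Δ0 w0=1 w3=1 clk=0 w1=1 w4=1 w2=0
t8.Δ1 w0=1 w3=1 clk=1 w1=1 w4=1 w2=0
t8.Δ2 w0=1 w3=1 clk=1 w1=1 w4=1 w2=1
t8.Δ3 w0=0 w3=1 clk=1 w1=1 w4=0 w2=1
t8.Δ4 w0=0 w3=1 clk=1 w1=0 w4=0 w2=1
t9.Δ0 w0=0 w3=1 clk=1 w1=0 w4=0 w2=1
t9.Δ1 w0=0 w3=1 clk=0 w1=0 w4=0 w2=1
t10.Δ0 w0=0 w3=1 clk=0 w1=0 w4=0 w2=1
t10.Δ1 w0=0 w3=1 clk=1 w1=0 w4=0 w2=1
t10.Δ2 w0=0 w3=1 clk=1 w1=0 w4=0 w2=0
t10.Δ3 w0=1 w3=0 clk=1 w1=0 w4=1 w2=0
t10.Δ4 w0=1 w3=1 clk=1 w1=1 w4=0 w2=0
t10.Δ5 w0=1 w3=1 clk=1 w1=0 w4=1 w2=0
t10.Δ6 w0=1 w3=1 clk=1 w1=1 w4=1 w2=0
t11.Δ0 w0=1 w3=1 clk=1 w1=1 w4=1 w2=0
t11.Δ1 w0=1 w3=1 clk=0 w1=1 w4=1 w2=0
t12.Δ0 w0=1 w3=1 clk=0 w1=1 w4=1 w2=0
t12.Δ1 w0=1 w3=1 clk=1 w1=1 w4=1 w2=0
t12.Δ2 w0=1 w3=1 clk=1 w1=1 w4=1 w2=1
t12.Δ3 w0=0 w3=1 clk=1 w1=1 w4=0 w2=1
t12.Δ4 w0=0 w3=1 clk=1 w1=0 w4=0 w2=1
t13.Δ0 w0=0 w3=1 clk=1 w1=0 w4=0 w2=1
t13.Δ1 w0=0 w3=1 clk=0 w1=0 w4=0 w2=1
t14.Δ0 w0=0 w3=1 clk=0 w1=0 w4=0 w2=1
t14.Δ1 w0=0 w3=1 clk=1 w1=0 w4=0 w2=1
t14.Δ2 w0=0 w3=1 clk=1 w1=0 w4=0 w2=0
t14.Δ3 w0=1 w3=0 clk=1 w1=0 w4=1 w2=0
t14.Δ4 w0=1 w3=1 clk=1 w1=1 w4=0 w2=0
t14.Δ5 w0=1 w3=1 clk=1 w1=0 w4=1 w2=0
t14.Δ6 w0=1 w3=1 clk=1 w1=1 w4=1 w2=0
t15.Δ0 w0=1 w3=1 clk=1 w1=1 w4=1 w2=0
t15.Δ1 w0=1 w3=1 clk=0 w1=1 w4=1 w2=0
t16.Δ0 w0=1 w3=1 clk=0 w1=1 w4=1 w2=0
t16.Δ1 w0=1 w3=1 clk=1 w1=1 w4=1 w2=0
t16.Δ2 w0=1 w3=1 clk=1 w1=1 w4=1 w2=1
t16.Δ3 w0=0 w3=1 clk=1 w1=1 w4=0 w2=1
t16.Δ4 w0=0 w3=1 clk=1 w1=0 w4=0 w2=1
t17.Δ0 w0=0 w3=1 clk=1 w1=0 w4=0 w2=1
t17.Δ1 w0=0 w3=1 clk=0 w1=0 w4=0 w2=1
t18.Δ0 w0=0 w3=1 clk=0 w1=0 w4=0 w2=1
t18.Δ1 w0=0 w3=1 clk=1 w1=0 w4=0 w2=1
t18.Δ2 w0=0 w3=1 clk=1 w1=0 w4=0 w2=0
t18.Δ3 w0=1 w3=0 clk=1 w1=0 w4=1 w2=0
t18.Δ4 w0=1 w3=1 clk=1 w1=1 w4=0 w2=0
t18.Δ5 w0=1 w3=1 clk=1 w1=0 w4=1 w2=0
t18.Δ6 w0=1 w3=1 clk=1 w1=1 w4=1 w2=0
t19.Δ0 w0=1 w3=1 clk=1 w1=1 w4=1 w2=0
t19.Δ1 w0=1 w3=1 clk=0 w1=1 w4=1 w2=0

yes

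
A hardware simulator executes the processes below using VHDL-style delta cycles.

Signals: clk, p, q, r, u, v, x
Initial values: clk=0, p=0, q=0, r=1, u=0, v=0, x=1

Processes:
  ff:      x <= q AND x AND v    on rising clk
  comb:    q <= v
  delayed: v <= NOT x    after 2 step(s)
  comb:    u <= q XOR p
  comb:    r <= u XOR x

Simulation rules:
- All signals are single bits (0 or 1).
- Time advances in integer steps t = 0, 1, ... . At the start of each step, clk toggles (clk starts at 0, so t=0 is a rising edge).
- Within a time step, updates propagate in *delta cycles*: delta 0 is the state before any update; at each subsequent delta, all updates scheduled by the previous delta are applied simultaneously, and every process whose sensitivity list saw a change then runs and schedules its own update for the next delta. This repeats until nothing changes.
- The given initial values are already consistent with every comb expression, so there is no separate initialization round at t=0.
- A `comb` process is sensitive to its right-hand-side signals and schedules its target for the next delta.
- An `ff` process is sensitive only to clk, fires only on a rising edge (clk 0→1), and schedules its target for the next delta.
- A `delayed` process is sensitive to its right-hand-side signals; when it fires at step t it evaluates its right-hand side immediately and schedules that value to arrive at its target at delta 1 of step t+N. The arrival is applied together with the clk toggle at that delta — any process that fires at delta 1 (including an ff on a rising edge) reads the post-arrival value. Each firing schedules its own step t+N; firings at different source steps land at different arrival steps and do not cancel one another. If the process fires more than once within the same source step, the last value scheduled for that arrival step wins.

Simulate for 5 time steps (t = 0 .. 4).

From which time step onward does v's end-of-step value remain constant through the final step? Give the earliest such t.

2

t0.Δ0 x=1 clk=0 v=0 p=0 u=0 q=0 r=1
t0.Δ1 x=1 clk=1 v=0 p=0 u=0 q=0 r=1
t0.Δ2 x=0 clk=1 v=0 p=0 u=0 q=0 r=1
t0.Δ3 x=0 clk=1 v=0 p=0 u=0 q=0 r=0
t1.Δ0 x=0 clk=1 v=0 p=0 u=0 q=0 r=0
t1.Δ1 x=0 clk=0 v=0 p=0 u=0 q=0 r=0
t2.Δ0 x=0 clk=0 v=0 p=0 u=0 q=0 r=0
t2.Δ1 x=0 clk=1 v=1 p=0 u=0 q=0 r=0
t2.Δ2 x=0 clk=1 v=1 p=0 u=0 q=1 r=0
t2.Δ3 x=0 clk=1 v=1 p=0 u=1 q=1 r=0
t2.Δ4 x=0 clk=1 v=1 p=0 u=1 q=1 r=1
t3.Δ0 x=0 clk=1 v=1 p=0 u=1 q=1 r=1
t3.Δ1 x=0 clk=0 v=1 p=0 u=1 q=1 r=1
t4.Δ0 x=0 clk=0 v=1 p=0 u=1 q=1 r=1
t4.Δ1 x=0 clk=1 v=1 p=0 u=1 q=1 r=1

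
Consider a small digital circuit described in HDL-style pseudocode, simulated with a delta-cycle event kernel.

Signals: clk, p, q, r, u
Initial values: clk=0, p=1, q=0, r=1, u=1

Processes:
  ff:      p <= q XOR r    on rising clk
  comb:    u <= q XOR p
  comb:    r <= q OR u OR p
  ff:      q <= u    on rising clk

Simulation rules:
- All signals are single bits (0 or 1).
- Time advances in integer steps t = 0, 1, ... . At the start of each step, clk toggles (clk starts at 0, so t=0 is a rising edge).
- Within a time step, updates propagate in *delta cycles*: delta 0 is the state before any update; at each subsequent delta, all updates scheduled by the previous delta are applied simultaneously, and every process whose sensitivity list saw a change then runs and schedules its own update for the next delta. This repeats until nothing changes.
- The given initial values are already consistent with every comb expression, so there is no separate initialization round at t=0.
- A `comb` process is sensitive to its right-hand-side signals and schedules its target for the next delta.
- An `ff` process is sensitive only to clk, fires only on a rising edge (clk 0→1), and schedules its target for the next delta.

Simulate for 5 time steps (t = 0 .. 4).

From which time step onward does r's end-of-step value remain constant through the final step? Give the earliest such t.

[bits: p,clk,u,r,q]
t=0: Δ0=10110 Δ1=11110 Δ2=11111 Δ3=11011 | 3Δ
t=1: Δ0=11011 Δ1=10011 | 1Δ
t=2: Δ0=10011 Δ1=11011 Δ2=01010 Δ3=01000 | 3Δ
t=3: Δ0=01000 Δ1=00000 | 1Δ
t=4: Δ0=00000 Δ1=01000 | 1Δ

2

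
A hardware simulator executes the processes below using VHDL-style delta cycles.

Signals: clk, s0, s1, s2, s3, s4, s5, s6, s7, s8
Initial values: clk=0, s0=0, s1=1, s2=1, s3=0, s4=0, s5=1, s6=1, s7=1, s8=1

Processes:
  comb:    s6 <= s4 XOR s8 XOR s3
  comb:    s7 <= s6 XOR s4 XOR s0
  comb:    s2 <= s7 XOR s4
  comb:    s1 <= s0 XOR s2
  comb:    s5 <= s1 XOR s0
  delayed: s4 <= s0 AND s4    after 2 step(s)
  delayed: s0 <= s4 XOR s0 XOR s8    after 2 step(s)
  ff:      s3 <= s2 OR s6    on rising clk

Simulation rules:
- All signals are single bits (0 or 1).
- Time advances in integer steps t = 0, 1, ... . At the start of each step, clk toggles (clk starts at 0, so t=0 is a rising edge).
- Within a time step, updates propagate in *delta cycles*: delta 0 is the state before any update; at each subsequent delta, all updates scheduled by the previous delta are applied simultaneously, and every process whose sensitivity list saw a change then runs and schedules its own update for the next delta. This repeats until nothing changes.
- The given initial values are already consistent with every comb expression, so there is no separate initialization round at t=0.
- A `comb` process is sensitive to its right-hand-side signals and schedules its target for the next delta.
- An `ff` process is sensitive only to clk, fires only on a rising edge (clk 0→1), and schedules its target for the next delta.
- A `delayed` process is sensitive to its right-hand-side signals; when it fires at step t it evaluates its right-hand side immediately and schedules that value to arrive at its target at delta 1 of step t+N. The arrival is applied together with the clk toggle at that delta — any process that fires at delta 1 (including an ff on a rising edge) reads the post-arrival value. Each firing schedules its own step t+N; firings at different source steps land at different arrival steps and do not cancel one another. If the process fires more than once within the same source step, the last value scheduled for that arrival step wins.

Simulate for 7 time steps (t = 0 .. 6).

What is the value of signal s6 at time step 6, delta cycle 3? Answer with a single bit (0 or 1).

t0.Δ0 clk=0 s7=1 s5=1 s4=0 s8=1 s2=1 s0=0 s6=1 s1=1 s3=0
t0.Δ1 clk=1 s7=1 s5=1 s4=0 s8=1 s2=1 s0=0 s6=1 s1=1 s3=0
t0.Δ2 clk=1 s7=1 s5=1 s4=0 s8=1 s2=1 s0=0 s6=1 s1=1 s3=1
t0.Δ3 clk=1 s7=1 s5=1 s4=0 s8=1 s2=1 s0=0 s6=0 s1=1 s3=1
t0.Δ4 clk=1 s7=0 s5=1 s4=0 s8=1 s2=1 s0=0 s6=0 s1=1 s3=1
t0.Δ5 clk=1 s7=0 s5=1 s4=0 s8=1 s2=0 s0=0 s6=0 s1=1 s3=1
t0.Δ6 clk=1 s7=0 s5=1 s4=0 s8=1 s2=0 s0=0 s6=0 s1=0 s3=1
t0.Δ7 clk=1 s7=0 s5=0 s4=0 s8=1 s2=0 s0=0 s6=0 s1=0 s3=1
t1.Δ0 clk=1 s7=0 s5=0 s4=0 s8=1 s2=0 s0=0 s6=0 s1=0 s3=1
t1.Δ1 clk=0 s7=0 s5=0 s4=0 s8=1 s2=0 s0=0 s6=0 s1=0 s3=1
t2.Δ0 clk=0 s7=0 s5=0 s4=0 s8=1 s2=0 s0=0 s6=0 s1=0 s3=1
t2.Δ1 clk=1 s7=0 s5=0 s4=0 s8=1 s2=0 s0=0 s6=0 s1=0 s3=1
t2.Δ2 clk=1 s7=0 s5=0 s4=0 s8=1 s2=0 s0=0 s6=0 s1=0 s3=0
t2.Δ3 clk=1 s7=0 s5=0 s4=0 s8=1 s2=0 s0=0 s6=1 s1=0 s3=0
t2.Δ4 clk=1 s7=1 s5=0 s4=0 s8=1 s2=0 s0=0 s6=1 s1=0 s3=0
t2.Δ5 clk=1 s7=1 s5=0 s4=0 s8=1 s2=1 s0=0 s6=1 s1=0 s3=0
t2.Δ6 clk=1 s7=1 s5=0 s4=0 s8=1 s2=1 s0=0 s6=1 s1=1 s3=0
t2.Δ7 clk=1 s7=1 s5=1 s4=0 s8=1 s2=1 s0=0 s6=1 s1=1 s3=0
t3.Δ0 clk=1 s7=1 s5=1 s4=0 s8=1 s2=1 s0=0 s6=1 s1=1 s3=0
t3.Δ1 clk=0 s7=1 s5=1 s4=0 s8=1 s2=1 s0=0 s6=1 s1=1 s3=0
t4.Δ0 clk=0 s7=1 s5=1 s4=0 s8=1 s2=1 s0=0 s6=1 s1=1 s3=0
t4.Δ1 clk=1 s7=1 s5=1 s4=0 s8=1 s2=1 s0=0 s6=1 s1=1 s3=0
t4.Δ2 clk=1 s7=1 s5=1 s4=0 s8=1 s2=1 s0=0 s6=1 s1=1 s3=1
t4.Δ3 clk=1 s7=1 s5=1 s4=0 s8=1 s2=1 s0=0 s6=0 s1=1 s3=1
t4.Δ4 clk=1 s7=0 s5=1 s4=0 s8=1 s2=1 s0=0 s6=0 s1=1 s3=1
t4.Δ5 clk=1 s7=0 s5=1 s4=0 s8=1 s2=0 s0=0 s6=0 s1=1 s3=1
t4.Δ6 clk=1 s7=0 s5=1 s4=0 s8=1 s2=0 s0=0 s6=0 s1=0 s3=1
t4.Δ7 clk=1 s7=0 s5=0 s4=0 s8=1 s2=0 s0=0 s6=0 s1=0 s3=1
t5.Δ0 clk=1 s7=0 s5=0 s4=0 s8=1 s2=0 s0=0 s6=0 s1=0 s3=1
t5.Δ1 clk=0 s7=0 s5=0 s4=0 s8=1 s2=0 s0=0 s6=0 s1=0 s3=1
t6.Δ0 clk=0 s7=0 s5=0 s4=0 s8=1 s2=0 s0=0 s6=0 s1=0 s3=1
t6.Δ1 clk=1 s7=0 s5=0 s4=0 s8=1 s2=0 s0=0 s6=0 s1=0 s3=1
t6.Δ2 clk=1 s7=0 s5=0 s4=0 s8=1 s2=0 s0=0 s6=0 s1=0 s3=0
t6.Δ3 clk=1 s7=0 s5=0 s4=0 s8=1 s2=0 s0=0 s6=1 s1=0 s3=0
t6.Δ4 clk=1 s7=1 s5=0 s4=0 s8=1 s2=0 s0=0 s6=1 s1=0 s3=0
t6.Δ5 clk=1 s7=1 s5=0 s4=0 s8=1 s2=1 s0=0 s6=1 s1=0 s3=0
t6.Δ6 clk=1 s7=1 s5=0 s4=0 s8=1 s2=1 s0=0 s6=1 s1=1 s3=0
t6.Δ7 clk=1 s7=1 s5=1 s4=0 s8=1 s2=1 s0=0 s6=1 s1=1 s3=0

1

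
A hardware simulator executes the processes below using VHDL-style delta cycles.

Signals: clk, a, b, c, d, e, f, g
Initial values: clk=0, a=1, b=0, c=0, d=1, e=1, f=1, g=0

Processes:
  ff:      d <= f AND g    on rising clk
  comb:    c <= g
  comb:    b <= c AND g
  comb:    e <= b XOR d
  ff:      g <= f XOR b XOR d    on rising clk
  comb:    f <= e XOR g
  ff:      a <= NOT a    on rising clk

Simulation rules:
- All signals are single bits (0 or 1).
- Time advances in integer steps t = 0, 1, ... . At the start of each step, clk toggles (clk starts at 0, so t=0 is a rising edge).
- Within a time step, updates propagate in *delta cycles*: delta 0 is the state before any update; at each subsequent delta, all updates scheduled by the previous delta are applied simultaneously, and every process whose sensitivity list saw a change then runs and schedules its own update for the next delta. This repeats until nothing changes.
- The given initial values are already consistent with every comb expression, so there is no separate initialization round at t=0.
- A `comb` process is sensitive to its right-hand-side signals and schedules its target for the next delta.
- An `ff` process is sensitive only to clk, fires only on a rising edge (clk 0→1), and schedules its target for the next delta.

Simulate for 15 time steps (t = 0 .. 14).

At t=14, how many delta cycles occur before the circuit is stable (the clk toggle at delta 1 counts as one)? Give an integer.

2

t0.Δ0 a=1 f=1 clk=0 b=0 d=1 e=1 c=0 g=0
t0.Δ1 a=1 f=1 clk=1 b=0 d=1 e=1 c=0 g=0
t0.Δ2 a=0 f=1 clk=1 b=0 d=0 e=1 c=0 g=0
t0.Δ3 a=0 f=1 clk=1 b=0 d=0 e=0 c=0 g=0
t0.Δ4 a=0 f=0 clk=1 b=0 d=0 e=0 c=0 g=0
t1.Δ0 a=0 f=0 clk=1 b=0 d=0 e=0 c=0 g=0
t1.Δ1 a=0 f=0 clk=0 b=0 d=0 e=0 c=0 g=0
t2.Δ0 a=0 f=0 clk=0 b=0 d=0 e=0 c=0 g=0
t2.Δ1 a=0 f=0 clk=1 b=0 d=0 e=0 c=0 g=0
t2.Δ2 a=1 f=0 clk=1 b=0 d=0 e=0 c=0 g=0
t3.Δ0 a=1 f=0 clk=1 b=0 d=0 e=0 c=0 g=0
t3.Δ1 a=1 f=0 clk=0 b=0 d=0 e=0 c=0 g=0
t4.Δ0 a=1 f=0 clk=0 b=0 d=0 e=0 c=0 g=0
t4.Δ1 a=1 f=0 clk=1 b=0 d=0 e=0 c=0 g=0
t4.Δ2 a=0 f=0 clk=1 b=0 d=0 e=0 c=0 g=0
t5.Δ0 a=0 f=0 clk=1 b=0 d=0 e=0 c=0 g=0
t5.Δ1 a=0 f=0 clk=0 b=0 d=0 e=0 c=0 g=0
t6.Δ0 a=0 f=0 clk=0 b=0 d=0 e=0 c=0 g=0
t6.Δ1 a=0 f=0 clk=1 b=0 d=0 e=0 c=0 g=0
t6.Δ2 a=1 f=0 clk=1 b=0 d=0 e=0 c=0 g=0
t7.Δ0 a=1 f=0 clk=1 b=0 d=0 e=0 c=0 g=0
t7.Δ1 a=1 f=0 clk=0 b=0 d=0 e=0 c=0 g=0
t8.Δ0 a=1 f=0 clk=0 b=0 d=0 e=0 c=0 g=0
t8.Δ1 a=1 f=0 clk=1 b=0 d=0 e=0 c=0 g=0
t8.Δ2 a=0 f=0 clk=1 b=0 d=0 e=0 c=0 g=0
t9.Δ0 a=0 f=0 clk=1 b=0 d=0 e=0 c=0 g=0
t9.Δ1 a=0 f=0 clk=0 b=0 d=0 e=0 c=0 g=0
t10.Δ0 a=0 f=0 clk=0 b=0 d=0 e=0 c=0 g=0
t10.Δ1 a=0 f=0 clk=1 b=0 d=0 e=0 c=0 g=0
t10.Δ2 a=1 f=0 clk=1 b=0 d=0 e=0 c=0 g=0
t11.Δ0 a=1 f=0 clk=1 b=0 d=0 e=0 c=0 g=0
t11.Δ1 a=1 f=0 clk=0 b=0 d=0 e=0 c=0 g=0
t12.Δ0 a=1 f=0 clk=0 b=0 d=0 e=0 c=0 g=0
t12.Δ1 a=1 f=0 clk=1 b=0 d=0 e=0 c=0 g=0
t12.Δ2 a=0 f=0 clk=1 b=0 d=0 e=0 c=0 g=0
t13.Δ0 a=0 f=0 clk=1 b=0 d=0 e=0 c=0 g=0
t13.Δ1 a=0 f=0 clk=0 b=0 d=0 e=0 c=0 g=0
t14.Δ0 a=0 f=0 clk=0 b=0 d=0 e=0 c=0 g=0
t14.Δ1 a=0 f=0 clk=1 b=0 d=0 e=0 c=0 g=0
t14.Δ2 a=1 f=0 clk=1 b=0 d=0 e=0 c=0 g=0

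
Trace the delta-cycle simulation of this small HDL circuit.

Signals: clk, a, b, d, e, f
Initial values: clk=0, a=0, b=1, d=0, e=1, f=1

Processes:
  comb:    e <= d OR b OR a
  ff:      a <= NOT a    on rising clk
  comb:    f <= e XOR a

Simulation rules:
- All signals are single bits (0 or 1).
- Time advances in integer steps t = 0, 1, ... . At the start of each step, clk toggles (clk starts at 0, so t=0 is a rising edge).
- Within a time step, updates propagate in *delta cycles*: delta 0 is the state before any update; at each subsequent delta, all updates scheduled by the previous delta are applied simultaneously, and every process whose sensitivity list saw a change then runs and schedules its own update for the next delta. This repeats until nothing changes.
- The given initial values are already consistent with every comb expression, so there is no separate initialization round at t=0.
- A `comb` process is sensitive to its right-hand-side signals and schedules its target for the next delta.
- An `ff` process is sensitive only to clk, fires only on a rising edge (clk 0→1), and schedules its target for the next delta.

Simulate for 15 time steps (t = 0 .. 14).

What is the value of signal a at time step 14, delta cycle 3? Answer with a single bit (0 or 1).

t=0 Δ0: d=0 e=1 b=1 f=1 clk=0 a=0
  Δ1: clk:0→1
  Δ2: a:0→1
  Δ3: f:1→0
  (3Δ to stable)
t=1 Δ0: d=0 e=1 b=1 f=0 clk=1 a=1
  Δ1: clk:1→0
  (1Δ to stable)
t=2 Δ0: d=0 e=1 b=1 f=0 clk=0 a=1
  Δ1: clk:0→1
  Δ2: a:1→0
  Δ3: f:0→1
  (3Δ to stable)
t=3 Δ0: d=0 e=1 b=1 f=1 clk=1 a=0
  Δ1: clk:1→0
  (1Δ to stable)
t=4 Δ0: d=0 e=1 b=1 f=1 clk=0 a=0
  Δ1: clk:0→1
  Δ2: a:0→1
  Δ3: f:1→0
  (3Δ to stable)
t=5 Δ0: d=0 e=1 b=1 f=0 clk=1 a=1
  Δ1: clk:1→0
  (1Δ to stable)
t=6 Δ0: d=0 e=1 b=1 f=0 clk=0 a=1
  Δ1: clk:0→1
  Δ2: a:1→0
  Δ3: f:0→1
  (3Δ to stable)
t=7 Δ0: d=0 e=1 b=1 f=1 clk=1 a=0
  Δ1: clk:1→0
  (1Δ to stable)
t=8 Δ0: d=0 e=1 b=1 f=1 clk=0 a=0
  Δ1: clk:0→1
  Δ2: a:0→1
  Δ3: f:1→0
  (3Δ to stable)
t=9 Δ0: d=0 e=1 b=1 f=0 clk=1 a=1
  Δ1: clk:1→0
  (1Δ to stable)
t=10 Δ0: d=0 e=1 b=1 f=0 clk=0 a=1
  Δ1: clk:0→1
  Δ2: a:1→0
  Δ3: f:0→1
  (3Δ to stable)
t=11 Δ0: d=0 e=1 b=1 f=1 clk=1 a=0
  Δ1: clk:1→0
  (1Δ to stable)
t=12 Δ0: d=0 e=1 b=1 f=1 clk=0 a=0
  Δ1: clk:0→1
  Δ2: a:0→1
  Δ3: f:1→0
  (3Δ to stable)
t=13 Δ0: d=0 e=1 b=1 f=0 clk=1 a=1
  Δ1: clk:1→0
  (1Δ to stable)
t=14 Δ0: d=0 e=1 b=1 f=0 clk=0 a=1
  Δ1: clk:0→1
  Δ2: a:1→0
  Δ3: f:0→1
  (3Δ to stable)

0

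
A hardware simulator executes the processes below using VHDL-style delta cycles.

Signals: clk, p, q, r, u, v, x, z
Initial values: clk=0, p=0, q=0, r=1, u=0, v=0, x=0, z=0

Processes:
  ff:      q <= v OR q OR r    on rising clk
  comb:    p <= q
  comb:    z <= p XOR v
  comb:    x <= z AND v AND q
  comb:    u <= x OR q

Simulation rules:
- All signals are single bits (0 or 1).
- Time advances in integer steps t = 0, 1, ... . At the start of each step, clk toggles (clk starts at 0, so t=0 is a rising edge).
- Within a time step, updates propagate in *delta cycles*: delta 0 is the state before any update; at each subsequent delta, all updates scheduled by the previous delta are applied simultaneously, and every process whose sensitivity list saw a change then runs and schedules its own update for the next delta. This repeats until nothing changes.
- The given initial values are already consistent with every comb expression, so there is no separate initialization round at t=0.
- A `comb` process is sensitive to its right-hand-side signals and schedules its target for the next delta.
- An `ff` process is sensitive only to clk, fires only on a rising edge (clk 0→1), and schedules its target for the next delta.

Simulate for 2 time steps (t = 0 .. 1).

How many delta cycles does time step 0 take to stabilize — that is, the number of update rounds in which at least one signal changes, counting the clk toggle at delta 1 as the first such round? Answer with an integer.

[bits: u,r,z,clk,x,q,p,v]
t=0: Δ0=01000000 Δ1=01010000 Δ2=01010100 Δ3=11010110 Δ4=11110110 | 4Δ
t=1: Δ0=11110110 Δ1=11100110 | 1Δ

4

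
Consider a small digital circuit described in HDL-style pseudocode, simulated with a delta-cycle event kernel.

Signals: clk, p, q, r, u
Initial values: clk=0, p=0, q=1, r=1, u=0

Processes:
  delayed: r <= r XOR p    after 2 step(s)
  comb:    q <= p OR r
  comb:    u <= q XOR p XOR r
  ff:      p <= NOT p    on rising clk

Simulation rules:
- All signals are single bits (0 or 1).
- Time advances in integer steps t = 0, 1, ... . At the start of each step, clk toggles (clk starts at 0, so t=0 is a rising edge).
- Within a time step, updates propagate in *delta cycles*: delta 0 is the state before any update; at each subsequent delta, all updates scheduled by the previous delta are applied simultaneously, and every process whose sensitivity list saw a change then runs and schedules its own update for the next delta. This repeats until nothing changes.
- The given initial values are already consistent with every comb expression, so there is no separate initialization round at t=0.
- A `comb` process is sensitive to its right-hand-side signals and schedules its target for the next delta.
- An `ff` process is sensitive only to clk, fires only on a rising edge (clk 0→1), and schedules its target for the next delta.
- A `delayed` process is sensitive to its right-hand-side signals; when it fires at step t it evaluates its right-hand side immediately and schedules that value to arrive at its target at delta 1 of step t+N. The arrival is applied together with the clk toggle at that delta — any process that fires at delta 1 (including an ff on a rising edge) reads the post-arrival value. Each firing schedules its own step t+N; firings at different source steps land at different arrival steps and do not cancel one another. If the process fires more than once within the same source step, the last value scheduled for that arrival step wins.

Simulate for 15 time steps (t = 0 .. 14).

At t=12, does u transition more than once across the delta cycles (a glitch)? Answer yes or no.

yes

[bits: u,q,clk,p,r]
t=0: Δ0=01001 Δ1=01101 Δ2=01111 Δ3=11111 | 3Δ
t=1: Δ0=11111 Δ1=11011 | 1Δ
t=2: Δ0=11011 Δ1=11110 Δ2=01100 Δ3=10100 Δ4=00100 | 4Δ
t=3: Δ0=00100 Δ1=00000 | 1Δ
t=4: Δ0=00000 Δ1=00100 Δ2=00110 Δ3=11110 Δ4=01110 | 4Δ
t=5: Δ0=01110 Δ1=01010 | 1Δ
t=6: Δ0=01010 Δ1=01111 Δ2=11101 Δ3=01101 | 3Δ
t=7: Δ0=01101 Δ1=01001 | 1Δ
t=8: Δ0=01001 Δ1=01101 Δ2=01111 Δ3=11111 | 3Δ
t=9: Δ0=11111 Δ1=11011 | 1Δ
t=10: Δ0=11011 Δ1=11110 Δ2=01100 Δ3=10100 Δ4=00100 | 4Δ
t=11: Δ0=00100 Δ1=00000 | 1Δ
t=12: Δ0=00000 Δ1=00100 Δ2=00110 Δ3=11110 Δ4=01110 | 4Δ
t=13: Δ0=01110 Δ1=01010 | 1Δ
t=14: Δ0=01010 Δ1=01111 Δ2=11101 Δ3=01101 | 3Δ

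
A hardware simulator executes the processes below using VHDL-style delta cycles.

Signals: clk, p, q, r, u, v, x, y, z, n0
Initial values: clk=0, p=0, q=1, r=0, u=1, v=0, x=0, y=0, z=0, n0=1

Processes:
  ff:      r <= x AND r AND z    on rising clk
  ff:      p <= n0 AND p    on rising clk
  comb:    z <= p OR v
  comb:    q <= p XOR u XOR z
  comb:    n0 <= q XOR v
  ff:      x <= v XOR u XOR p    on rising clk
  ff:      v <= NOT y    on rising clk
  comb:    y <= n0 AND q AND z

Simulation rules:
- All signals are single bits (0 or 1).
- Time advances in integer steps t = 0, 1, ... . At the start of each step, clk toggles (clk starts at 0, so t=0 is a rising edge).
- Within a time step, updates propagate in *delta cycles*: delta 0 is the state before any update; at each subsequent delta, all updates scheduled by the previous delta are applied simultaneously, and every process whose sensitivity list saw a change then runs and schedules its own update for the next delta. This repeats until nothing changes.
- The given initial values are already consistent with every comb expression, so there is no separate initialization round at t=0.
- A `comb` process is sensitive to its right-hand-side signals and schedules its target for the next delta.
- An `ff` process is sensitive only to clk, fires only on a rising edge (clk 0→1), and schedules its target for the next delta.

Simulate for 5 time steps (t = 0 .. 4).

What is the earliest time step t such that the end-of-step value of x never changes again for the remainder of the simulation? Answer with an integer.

2

t0.Δ0 p=0 z=0 r=0 clk=0 u=1 n0=1 y=0 q=1 v=0 x=0
t0.Δ1 p=0 z=0 r=0 clk=1 u=1 n0=1 y=0 q=1 v=0 x=0
t0.Δ2 p=0 z=0 r=0 clk=1 u=1 n0=1 y=0 q=1 v=1 x=1
t0.Δ3 p=0 z=1 r=0 clk=1 u=1 n0=0 y=0 q=1 v=1 x=1
t0.Δ4 p=0 z=1 r=0 clk=1 u=1 n0=0 y=0 q=0 v=1 x=1
t0.Δ5 p=0 z=1 r=0 clk=1 u=1 n0=1 y=0 q=0 v=1 x=1
t1.Δ0 p=0 z=1 r=0 clk=1 u=1 n0=1 y=0 q=0 v=1 x=1
t1.Δ1 p=0 z=1 r=0 clk=0 u=1 n0=1 y=0 q=0 v=1 x=1
t2.Δ0 p=0 z=1 r=0 clk=0 u=1 n0=1 y=0 q=0 v=1 x=1
t2.Δ1 p=0 z=1 r=0 clk=1 u=1 n0=1 y=0 q=0 v=1 x=1
t2.Δ2 p=0 z=1 r=0 clk=1 u=1 n0=1 y=0 q=0 v=1 x=0
t3.Δ0 p=0 z=1 r=0 clk=1 u=1 n0=1 y=0 q=0 v=1 x=0
t3.Δ1 p=0 z=1 r=0 clk=0 u=1 n0=1 y=0 q=0 v=1 x=0
t4.Δ0 p=0 z=1 r=0 clk=0 u=1 n0=1 y=0 q=0 v=1 x=0
t4.Δ1 p=0 z=1 r=0 clk=1 u=1 n0=1 y=0 q=0 v=1 x=0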